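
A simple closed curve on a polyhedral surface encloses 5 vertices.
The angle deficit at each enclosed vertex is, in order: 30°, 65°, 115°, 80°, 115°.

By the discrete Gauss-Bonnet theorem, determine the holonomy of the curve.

Holonomy = total enclosed curvature = 30° + 65° + 115° + 80° + 115° = 405°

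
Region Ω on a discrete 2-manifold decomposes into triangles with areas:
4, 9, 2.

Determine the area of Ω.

4 + 9 + 2 = 15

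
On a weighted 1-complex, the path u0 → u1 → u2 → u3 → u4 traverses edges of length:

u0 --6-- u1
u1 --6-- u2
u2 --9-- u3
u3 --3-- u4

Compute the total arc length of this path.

Arc length = 6 + 6 + 9 + 3 = 24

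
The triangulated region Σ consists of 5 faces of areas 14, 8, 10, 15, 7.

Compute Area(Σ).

14 + 8 + 10 + 15 + 7 = 54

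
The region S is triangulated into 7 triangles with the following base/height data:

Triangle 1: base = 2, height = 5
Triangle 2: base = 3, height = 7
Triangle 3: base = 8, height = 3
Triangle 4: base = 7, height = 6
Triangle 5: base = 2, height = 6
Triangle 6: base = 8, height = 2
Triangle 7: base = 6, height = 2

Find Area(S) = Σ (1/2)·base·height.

(1/2)×2×5 + (1/2)×3×7 + (1/2)×8×3 + (1/2)×7×6 + (1/2)×2×6 + (1/2)×8×2 + (1/2)×6×2 = 68.5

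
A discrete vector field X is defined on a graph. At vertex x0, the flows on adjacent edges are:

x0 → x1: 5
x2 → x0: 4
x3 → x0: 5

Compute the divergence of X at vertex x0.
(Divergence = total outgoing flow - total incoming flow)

Divergence = sum of outgoing flows = 5 + (-4) + (-5) = -4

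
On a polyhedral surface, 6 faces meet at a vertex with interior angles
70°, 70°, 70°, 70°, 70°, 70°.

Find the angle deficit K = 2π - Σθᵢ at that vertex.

Sum of angles = 420°. K = 360° - 420° = -60°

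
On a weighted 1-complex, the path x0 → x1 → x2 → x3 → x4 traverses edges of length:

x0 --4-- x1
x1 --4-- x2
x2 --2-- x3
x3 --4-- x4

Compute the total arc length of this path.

Arc length = 4 + 4 + 2 + 4 = 14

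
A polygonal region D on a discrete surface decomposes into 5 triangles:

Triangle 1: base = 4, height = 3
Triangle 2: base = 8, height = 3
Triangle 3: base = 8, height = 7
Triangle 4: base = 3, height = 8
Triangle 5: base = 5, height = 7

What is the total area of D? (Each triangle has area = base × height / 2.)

(1/2)×4×3 + (1/2)×8×3 + (1/2)×8×7 + (1/2)×3×8 + (1/2)×5×7 = 75.5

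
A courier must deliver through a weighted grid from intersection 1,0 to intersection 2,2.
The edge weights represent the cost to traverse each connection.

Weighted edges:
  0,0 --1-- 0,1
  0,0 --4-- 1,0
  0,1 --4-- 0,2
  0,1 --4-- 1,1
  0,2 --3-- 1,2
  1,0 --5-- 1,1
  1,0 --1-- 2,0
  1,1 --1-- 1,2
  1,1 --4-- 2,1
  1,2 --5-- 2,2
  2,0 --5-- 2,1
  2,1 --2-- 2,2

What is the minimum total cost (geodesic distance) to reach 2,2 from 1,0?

Shortest path: 1,0 → 2,0 → 2,1 → 2,2, total weight = 8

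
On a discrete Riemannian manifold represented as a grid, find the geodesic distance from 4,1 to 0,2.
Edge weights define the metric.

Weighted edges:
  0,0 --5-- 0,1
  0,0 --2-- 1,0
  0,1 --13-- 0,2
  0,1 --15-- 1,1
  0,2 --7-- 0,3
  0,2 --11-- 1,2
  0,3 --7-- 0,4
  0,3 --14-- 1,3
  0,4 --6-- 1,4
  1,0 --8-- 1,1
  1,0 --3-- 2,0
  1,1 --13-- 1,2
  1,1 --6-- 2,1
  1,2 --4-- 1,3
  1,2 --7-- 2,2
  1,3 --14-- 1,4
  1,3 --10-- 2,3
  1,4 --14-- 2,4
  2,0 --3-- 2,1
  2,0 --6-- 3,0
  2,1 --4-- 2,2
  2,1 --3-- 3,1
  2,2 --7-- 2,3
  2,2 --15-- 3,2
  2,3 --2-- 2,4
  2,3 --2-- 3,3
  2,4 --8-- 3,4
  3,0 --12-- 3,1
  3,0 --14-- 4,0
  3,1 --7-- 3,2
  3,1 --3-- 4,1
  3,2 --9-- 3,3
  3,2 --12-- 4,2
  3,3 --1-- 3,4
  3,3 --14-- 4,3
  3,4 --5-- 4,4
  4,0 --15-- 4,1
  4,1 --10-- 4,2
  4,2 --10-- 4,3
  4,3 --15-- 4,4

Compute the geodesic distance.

Shortest path: 4,1 → 3,1 → 2,1 → 2,2 → 1,2 → 0,2, total weight = 28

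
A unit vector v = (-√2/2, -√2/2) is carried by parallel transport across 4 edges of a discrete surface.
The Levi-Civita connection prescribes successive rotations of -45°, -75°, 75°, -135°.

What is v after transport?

Total rotation: (-45°) + (-75°) + 75° + (-135°) = -180° ≡ 180° (mod 360°). Final vector: (0.7071, 0.7071)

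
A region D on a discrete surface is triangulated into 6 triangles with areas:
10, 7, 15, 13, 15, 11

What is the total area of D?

10 + 7 + 15 + 13 + 15 + 11 = 71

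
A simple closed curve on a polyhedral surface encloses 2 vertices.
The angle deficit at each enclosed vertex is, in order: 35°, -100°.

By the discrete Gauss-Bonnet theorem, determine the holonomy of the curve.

Holonomy = total enclosed curvature = 35° + (-100°) = -65°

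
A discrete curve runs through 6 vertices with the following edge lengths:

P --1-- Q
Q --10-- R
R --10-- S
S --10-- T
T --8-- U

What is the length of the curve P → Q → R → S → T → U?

Arc length = 1 + 10 + 10 + 10 + 8 = 39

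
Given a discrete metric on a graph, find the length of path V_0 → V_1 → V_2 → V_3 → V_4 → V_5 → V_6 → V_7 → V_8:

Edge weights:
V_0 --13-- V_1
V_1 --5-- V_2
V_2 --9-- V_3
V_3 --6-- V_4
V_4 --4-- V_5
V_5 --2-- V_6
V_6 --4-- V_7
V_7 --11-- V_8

Arc length = 13 + 5 + 9 + 6 + 4 + 2 + 4 + 11 = 54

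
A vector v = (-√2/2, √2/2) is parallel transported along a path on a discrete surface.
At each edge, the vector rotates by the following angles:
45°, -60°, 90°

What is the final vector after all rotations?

Total rotation: 45° + (-60°) + 90° = 75°. Final vector: (-0.8660, -0.5000)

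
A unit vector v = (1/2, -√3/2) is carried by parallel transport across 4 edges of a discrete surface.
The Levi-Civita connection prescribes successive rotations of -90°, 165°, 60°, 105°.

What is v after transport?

Total rotation: (-90°) + 165° + 60° + 105° = 240° ≡ -120° (mod 360°). Final vector: (-1, 0)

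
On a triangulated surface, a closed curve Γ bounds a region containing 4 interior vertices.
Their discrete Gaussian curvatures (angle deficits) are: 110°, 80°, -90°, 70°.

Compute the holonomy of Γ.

Holonomy = total enclosed curvature = 110° + 80° + (-90°) + 70° = 170°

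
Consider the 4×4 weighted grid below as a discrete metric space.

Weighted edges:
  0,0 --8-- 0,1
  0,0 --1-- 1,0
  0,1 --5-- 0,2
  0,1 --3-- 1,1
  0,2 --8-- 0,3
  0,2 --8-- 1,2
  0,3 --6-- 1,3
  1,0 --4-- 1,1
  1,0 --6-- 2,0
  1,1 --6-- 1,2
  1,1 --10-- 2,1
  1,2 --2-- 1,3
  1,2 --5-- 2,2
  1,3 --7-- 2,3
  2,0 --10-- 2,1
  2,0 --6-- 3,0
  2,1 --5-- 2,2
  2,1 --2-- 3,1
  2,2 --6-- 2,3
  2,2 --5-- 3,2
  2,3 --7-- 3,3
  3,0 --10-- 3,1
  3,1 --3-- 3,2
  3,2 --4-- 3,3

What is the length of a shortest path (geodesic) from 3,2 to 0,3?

Shortest path: 3,2 → 2,2 → 1,2 → 1,3 → 0,3, total weight = 18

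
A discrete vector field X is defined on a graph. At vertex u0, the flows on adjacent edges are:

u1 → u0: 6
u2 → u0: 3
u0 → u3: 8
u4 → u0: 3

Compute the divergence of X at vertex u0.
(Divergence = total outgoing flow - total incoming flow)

Divergence = sum of outgoing flows = (-6) + (-3) + 8 + (-3) = -4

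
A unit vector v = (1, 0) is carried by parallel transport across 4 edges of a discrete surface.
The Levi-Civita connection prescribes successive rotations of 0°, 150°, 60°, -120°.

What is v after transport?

Total rotation: 0° + 150° + 60° + (-120°) = 90°. Final vector: (0, 1)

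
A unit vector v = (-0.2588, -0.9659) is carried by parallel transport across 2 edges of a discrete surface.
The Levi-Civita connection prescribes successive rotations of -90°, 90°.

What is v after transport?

Total rotation: (-90°) + 90° = 0°. Final vector: (-0.2588, -0.9659)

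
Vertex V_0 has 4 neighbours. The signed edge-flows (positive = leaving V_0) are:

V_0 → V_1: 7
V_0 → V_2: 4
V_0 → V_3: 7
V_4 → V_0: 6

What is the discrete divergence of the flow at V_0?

Divergence = sum of outgoing flows = 7 + 4 + 7 + (-6) = 12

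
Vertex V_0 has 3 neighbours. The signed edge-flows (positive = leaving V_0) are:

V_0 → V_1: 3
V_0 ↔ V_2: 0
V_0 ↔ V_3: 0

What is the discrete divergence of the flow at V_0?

Divergence = sum of outgoing flows = 3 + 0 + 0 = 3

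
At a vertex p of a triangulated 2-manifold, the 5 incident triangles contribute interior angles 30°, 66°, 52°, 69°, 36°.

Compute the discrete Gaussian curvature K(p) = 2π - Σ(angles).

Sum of angles = 253°. K = 360° - 253° = 107° = 107π/180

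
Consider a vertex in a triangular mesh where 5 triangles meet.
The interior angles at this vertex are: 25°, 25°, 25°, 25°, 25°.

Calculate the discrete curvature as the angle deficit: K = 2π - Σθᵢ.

Sum of angles = 125°. K = 360° - 125° = 235°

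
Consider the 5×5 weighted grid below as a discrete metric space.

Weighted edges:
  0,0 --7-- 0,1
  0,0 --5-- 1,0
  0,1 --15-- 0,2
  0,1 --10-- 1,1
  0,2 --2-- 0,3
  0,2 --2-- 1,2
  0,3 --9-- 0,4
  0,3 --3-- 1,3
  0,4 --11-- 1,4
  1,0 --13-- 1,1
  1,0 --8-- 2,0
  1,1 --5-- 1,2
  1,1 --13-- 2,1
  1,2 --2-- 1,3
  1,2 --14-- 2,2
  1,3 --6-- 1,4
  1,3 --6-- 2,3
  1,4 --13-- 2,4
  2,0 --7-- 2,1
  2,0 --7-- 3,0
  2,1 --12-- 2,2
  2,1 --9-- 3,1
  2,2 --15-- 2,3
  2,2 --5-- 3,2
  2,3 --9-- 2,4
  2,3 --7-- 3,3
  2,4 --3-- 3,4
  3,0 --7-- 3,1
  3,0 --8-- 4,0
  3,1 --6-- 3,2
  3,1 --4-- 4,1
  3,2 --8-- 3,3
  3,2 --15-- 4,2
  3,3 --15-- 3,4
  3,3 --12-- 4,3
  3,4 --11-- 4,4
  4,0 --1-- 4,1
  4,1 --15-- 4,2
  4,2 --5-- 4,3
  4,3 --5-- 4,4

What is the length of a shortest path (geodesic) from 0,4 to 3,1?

Shortest path: 0,4 → 0,3 → 0,2 → 1,2 → 2,2 → 3,2 → 3,1, total weight = 38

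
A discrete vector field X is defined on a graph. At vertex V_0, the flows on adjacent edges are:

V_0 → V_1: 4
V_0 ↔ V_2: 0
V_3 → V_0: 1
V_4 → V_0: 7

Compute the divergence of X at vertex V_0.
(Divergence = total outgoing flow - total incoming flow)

Divergence = sum of outgoing flows = 4 + 0 + (-1) + (-7) = -4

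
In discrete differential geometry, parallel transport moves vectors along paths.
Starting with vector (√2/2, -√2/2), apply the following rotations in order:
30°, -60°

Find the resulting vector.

Total rotation: 30° + (-60°) = -30°. Final vector: (0.2588, -0.9659)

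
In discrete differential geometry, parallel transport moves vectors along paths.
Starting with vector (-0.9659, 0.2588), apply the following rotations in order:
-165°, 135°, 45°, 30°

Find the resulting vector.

Total rotation: (-165°) + 135° + 45° + 30° = 45°. Final vector: (-0.8660, -0.5000)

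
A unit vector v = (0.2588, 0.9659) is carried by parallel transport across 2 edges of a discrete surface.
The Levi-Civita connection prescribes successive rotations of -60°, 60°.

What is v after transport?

Total rotation: (-60°) + 60° = 0°. Final vector: (0.2588, 0.9659)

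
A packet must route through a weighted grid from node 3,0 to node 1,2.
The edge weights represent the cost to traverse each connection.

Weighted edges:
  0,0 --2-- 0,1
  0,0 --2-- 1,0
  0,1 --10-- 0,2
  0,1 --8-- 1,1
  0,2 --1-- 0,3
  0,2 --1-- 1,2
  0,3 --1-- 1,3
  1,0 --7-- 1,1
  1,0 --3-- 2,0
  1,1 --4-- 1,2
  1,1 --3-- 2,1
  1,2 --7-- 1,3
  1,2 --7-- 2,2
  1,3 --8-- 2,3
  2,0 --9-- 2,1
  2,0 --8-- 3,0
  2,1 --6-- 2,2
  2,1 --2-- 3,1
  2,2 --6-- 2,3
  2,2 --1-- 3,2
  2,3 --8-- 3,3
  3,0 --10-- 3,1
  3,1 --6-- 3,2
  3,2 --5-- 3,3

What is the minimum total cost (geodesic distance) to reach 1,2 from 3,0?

Shortest path: 3,0 → 3,1 → 2,1 → 1,1 → 1,2, total weight = 19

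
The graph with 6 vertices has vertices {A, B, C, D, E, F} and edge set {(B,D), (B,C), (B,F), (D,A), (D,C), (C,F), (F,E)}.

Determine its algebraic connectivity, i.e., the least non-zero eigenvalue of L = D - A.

Degrees: deg(A) = 1, deg(B) = 3, deg(C) = 3, deg(D) = 3, deg(E) = 1, deg(F) = 3.
L = D − A with rows/columns ordered (A, B, C, D, E, F):
  [ 1,  0,  0, -1,  0,  0]
  [ 0,  3, -1, -1,  0, -1]
  [ 0, -1,  3, -1,  0, -1]
  [-1, -1, -1,  3,  0,  0]
  [ 0,  0,  0,  0,  1, -1]
  [ 0, -1, -1,  0, -1,  3]
Characteristic polynomial: det(λI − L) = λ(λ² − 4λ + 2)(λ² − 6λ + 6)(λ − 4).
Roots: λ = 0; (λ² − 4λ + 2) = 0 ⇒ λ = 2 ± √2 ≈ 0.5858, 3.4142; (λ² − 6λ + 6) = 0 ⇒ λ = 3 ± √3 ≈ 1.2679, 4.7321; (λ − 4) = 0 ⇒ λ = 4.
(Check: the roots sum (with multiplicity) to 14, matching trace L = Σdeg = 2·7 = 14.)
Laplacian eigenvalues: [0.0, 0.5858, 1.2679, 3.4142, 4.0, 4.7321]. Algebraic connectivity (smallest non-zero eigenvalue) = 0.5858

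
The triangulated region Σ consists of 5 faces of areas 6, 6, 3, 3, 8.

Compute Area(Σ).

6 + 6 + 3 + 3 + 8 = 26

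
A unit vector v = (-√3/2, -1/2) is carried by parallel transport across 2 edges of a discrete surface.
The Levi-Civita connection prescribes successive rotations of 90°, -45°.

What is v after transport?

Total rotation: 90° + (-45°) = 45°. Final vector: (-0.2588, -0.9659)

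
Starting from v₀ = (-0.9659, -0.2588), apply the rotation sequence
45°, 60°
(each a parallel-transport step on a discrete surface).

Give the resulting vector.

Total rotation: 45° + 60° = 105°. Final vector: (0.5000, -0.8660)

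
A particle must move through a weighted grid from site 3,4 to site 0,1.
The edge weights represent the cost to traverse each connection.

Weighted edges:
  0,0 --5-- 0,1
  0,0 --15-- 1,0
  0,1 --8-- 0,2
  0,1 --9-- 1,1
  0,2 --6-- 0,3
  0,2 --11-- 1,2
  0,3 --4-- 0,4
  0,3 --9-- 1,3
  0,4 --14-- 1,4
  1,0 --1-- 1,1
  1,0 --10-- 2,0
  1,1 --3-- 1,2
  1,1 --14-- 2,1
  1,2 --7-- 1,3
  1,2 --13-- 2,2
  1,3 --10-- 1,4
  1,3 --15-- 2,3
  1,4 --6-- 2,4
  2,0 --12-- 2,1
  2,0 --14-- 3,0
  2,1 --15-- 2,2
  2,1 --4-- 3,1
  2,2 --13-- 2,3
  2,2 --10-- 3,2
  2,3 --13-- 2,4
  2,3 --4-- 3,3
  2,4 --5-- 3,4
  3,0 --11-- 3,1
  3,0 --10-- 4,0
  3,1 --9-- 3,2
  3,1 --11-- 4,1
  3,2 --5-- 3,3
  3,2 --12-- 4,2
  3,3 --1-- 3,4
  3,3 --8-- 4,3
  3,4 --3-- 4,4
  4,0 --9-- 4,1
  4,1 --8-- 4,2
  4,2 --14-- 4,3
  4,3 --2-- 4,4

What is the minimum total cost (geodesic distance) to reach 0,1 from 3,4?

Shortest path: 3,4 → 3,3 → 2,3 → 1,3 → 1,2 → 1,1 → 0,1, total weight = 39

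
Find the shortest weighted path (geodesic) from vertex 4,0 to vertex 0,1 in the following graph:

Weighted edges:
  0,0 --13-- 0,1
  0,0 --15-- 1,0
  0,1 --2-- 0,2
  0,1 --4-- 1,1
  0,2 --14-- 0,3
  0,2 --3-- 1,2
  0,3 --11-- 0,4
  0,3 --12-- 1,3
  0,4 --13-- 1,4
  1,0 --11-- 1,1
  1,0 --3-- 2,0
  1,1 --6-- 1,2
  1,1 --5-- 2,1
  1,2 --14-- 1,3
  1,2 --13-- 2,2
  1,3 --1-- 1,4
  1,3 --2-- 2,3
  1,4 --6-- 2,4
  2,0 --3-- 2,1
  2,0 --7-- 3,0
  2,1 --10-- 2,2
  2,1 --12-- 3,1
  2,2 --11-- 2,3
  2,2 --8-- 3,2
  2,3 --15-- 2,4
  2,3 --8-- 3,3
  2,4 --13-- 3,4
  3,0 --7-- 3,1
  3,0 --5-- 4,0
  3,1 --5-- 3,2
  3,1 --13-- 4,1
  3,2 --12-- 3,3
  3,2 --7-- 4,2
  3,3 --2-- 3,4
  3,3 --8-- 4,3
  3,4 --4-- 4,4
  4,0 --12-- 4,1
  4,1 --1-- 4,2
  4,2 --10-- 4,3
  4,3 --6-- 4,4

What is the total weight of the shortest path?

Shortest path: 4,0 → 3,0 → 2,0 → 2,1 → 1,1 → 0,1, total weight = 24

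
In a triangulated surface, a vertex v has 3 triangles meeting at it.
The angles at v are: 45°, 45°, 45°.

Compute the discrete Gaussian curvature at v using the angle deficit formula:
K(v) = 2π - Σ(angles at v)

Sum of angles = 135°. K = 360° - 135° = 225° = 5π/4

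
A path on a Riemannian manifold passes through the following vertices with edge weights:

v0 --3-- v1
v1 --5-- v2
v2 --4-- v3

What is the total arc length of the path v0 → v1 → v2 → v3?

Arc length = 3 + 5 + 4 = 12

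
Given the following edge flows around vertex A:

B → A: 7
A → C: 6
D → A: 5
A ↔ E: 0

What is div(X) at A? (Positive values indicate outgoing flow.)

Divergence = sum of outgoing flows = (-7) + 6 + (-5) + 0 = -6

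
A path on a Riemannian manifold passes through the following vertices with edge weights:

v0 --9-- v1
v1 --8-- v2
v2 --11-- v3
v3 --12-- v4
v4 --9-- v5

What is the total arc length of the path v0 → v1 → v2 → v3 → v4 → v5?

Arc length = 9 + 8 + 11 + 12 + 9 = 49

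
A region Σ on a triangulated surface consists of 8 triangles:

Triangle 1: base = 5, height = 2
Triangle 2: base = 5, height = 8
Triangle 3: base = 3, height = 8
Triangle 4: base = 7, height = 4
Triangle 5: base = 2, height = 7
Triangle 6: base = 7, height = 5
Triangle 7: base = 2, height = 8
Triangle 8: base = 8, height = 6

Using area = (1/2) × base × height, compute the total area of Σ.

(1/2)×5×2 + (1/2)×5×8 + (1/2)×3×8 + (1/2)×7×4 + (1/2)×2×7 + (1/2)×7×5 + (1/2)×2×8 + (1/2)×8×6 = 107.5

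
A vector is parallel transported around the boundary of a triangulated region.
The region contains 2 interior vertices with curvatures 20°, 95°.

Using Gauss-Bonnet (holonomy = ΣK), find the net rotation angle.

Holonomy = total enclosed curvature = 20° + 95° = 115°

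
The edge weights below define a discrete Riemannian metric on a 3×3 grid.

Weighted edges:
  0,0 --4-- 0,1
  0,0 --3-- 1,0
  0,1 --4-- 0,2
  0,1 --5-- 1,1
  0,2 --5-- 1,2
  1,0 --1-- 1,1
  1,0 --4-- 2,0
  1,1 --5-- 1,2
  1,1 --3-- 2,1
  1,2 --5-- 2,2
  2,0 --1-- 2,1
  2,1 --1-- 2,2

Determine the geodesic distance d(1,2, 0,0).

Shortest path: 1,2 → 1,1 → 1,0 → 0,0, total weight = 9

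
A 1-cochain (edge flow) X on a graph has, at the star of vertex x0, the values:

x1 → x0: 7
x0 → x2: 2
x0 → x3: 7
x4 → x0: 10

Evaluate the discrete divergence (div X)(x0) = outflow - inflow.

Divergence = sum of outgoing flows = (-7) + 2 + 7 + (-10) = -8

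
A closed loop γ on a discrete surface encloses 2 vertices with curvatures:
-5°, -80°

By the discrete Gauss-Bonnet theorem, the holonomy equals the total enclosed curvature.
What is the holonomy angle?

Holonomy = total enclosed curvature = (-5°) + (-80°) = -85°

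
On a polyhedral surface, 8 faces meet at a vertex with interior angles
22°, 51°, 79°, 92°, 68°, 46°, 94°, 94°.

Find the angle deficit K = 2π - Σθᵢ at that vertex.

Sum of angles = 546°. K = 360° - 546° = -186° = -31π/30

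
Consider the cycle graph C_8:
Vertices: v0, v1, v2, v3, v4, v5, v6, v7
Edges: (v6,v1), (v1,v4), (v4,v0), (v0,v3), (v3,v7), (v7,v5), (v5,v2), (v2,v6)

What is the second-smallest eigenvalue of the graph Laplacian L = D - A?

The cycle graph C_n has Laplacian eigenvalues λ_k = 2 − 2cos(2πk/n), k = 0, 1, …, n−1. Here n = 8:
k=0: 2 − 2cos(0) = 0.0; k=1: 2 − 2cos(π/4) = 0.5858; k=2: 2 − 2cos(π/2) = 2.0; k=3: 2 − 2cos(3π/4) = 3.4142; k=4: 2 − 2cos(π) = 4.0; k=5: 2 − 2cos(5π/4) = 3.4142; k=6: 2 − 2cos(3π/2) = 2.0; k=7: 2 − 2cos(7π/4) = 0.5858.
Laplacian eigenvalues: [0.0, 0.5858, 0.5858, 2.0, 2.0, 3.4142, 3.4142, 4.0]. Algebraic connectivity (smallest non-zero eigenvalue) = 0.5858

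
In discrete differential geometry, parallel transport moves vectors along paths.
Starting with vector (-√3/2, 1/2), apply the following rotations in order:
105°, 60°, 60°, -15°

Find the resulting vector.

Total rotation: 105° + 60° + 60° + (-15°) = 210° ≡ -150° (mod 360°). Final vector: (1, 0)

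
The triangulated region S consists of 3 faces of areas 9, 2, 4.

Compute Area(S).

9 + 2 + 4 = 15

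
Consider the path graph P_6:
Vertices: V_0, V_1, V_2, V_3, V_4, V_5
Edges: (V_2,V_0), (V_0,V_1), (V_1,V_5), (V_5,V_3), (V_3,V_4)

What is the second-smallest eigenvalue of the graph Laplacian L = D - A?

The path graph P_n has Laplacian eigenvalues λ_k = 2 − 2cos(kπ/n), k = 0, 1, …, n−1. Here n = 6:
k=0: 2 − 2cos(0) = 0.0; k=1: 2 − 2cos(π/6) = 0.2679; k=2: 2 − 2cos(π/3) = 1.0; k=3: 2 − 2cos(π/2) = 2.0; k=4: 2 − 2cos(2π/3) = 3.0; k=5: 2 − 2cos(5π/6) = 3.7321.
Laplacian eigenvalues: [0.0, 0.2679, 1.0, 2.0, 3.0, 3.7321]. Algebraic connectivity (smallest non-zero eigenvalue) = 0.2679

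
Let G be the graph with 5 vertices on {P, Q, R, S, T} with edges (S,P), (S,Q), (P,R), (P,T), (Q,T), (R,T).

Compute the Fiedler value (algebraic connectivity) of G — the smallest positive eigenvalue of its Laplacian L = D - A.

Degrees: deg(P) = 3, deg(Q) = 2, deg(R) = 2, deg(S) = 2, deg(T) = 3.
L = D − A with rows/columns ordered (P, Q, R, S, T):
  [ 3,  0, -1, -1, -1]
  [ 0,  2,  0, -1, -1]
  [-1,  0,  2,  0, -1]
  [-1, -1,  0,  2,  0]
  [-1, -1, -1,  0,  3]
Characteristic polynomial: det(λI − L) = λ(λ² − 5λ + 5)(λ² − 7λ + 11).
Roots: λ = 0; (λ² − 5λ + 5) = 0 ⇒ λ = (5 ± √5)/2 ≈ 1.382, 3.618; (λ² − 7λ + 11) = 0 ⇒ λ = (7 ± √5)/2 ≈ 2.382, 4.618.
(Check: the roots sum (with multiplicity) to 12, matching trace L = Σdeg = 2·6 = 12.)
Laplacian eigenvalues: [0.0, 1.382, 2.382, 3.618, 4.618]. Algebraic connectivity (smallest non-zero eigenvalue) = 1.382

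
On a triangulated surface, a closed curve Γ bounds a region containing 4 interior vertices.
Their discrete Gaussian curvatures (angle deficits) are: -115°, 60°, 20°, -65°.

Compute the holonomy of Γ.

Holonomy = total enclosed curvature = (-115°) + 60° + 20° + (-65°) = -100°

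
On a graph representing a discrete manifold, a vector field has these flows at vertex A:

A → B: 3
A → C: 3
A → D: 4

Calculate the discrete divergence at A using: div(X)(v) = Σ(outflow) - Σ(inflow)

Divergence = sum of outgoing flows = 3 + 3 + 4 = 10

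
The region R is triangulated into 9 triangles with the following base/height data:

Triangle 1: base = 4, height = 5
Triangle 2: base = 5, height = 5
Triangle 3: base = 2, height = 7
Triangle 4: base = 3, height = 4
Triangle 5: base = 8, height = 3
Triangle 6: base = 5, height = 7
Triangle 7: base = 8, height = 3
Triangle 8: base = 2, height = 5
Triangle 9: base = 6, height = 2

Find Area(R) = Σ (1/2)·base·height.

(1/2)×4×5 + (1/2)×5×5 + (1/2)×2×7 + (1/2)×3×4 + (1/2)×8×3 + (1/2)×5×7 + (1/2)×8×3 + (1/2)×2×5 + (1/2)×6×2 = 88.0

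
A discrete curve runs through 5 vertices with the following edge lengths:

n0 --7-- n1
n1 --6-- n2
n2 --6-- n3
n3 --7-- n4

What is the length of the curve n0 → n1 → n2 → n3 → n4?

Arc length = 7 + 6 + 6 + 7 = 26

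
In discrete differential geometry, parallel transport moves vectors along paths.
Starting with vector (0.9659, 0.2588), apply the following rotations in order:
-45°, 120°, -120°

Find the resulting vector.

Total rotation: (-45°) + 120° + (-120°) = -45°. Final vector: (0.8660, -0.5000)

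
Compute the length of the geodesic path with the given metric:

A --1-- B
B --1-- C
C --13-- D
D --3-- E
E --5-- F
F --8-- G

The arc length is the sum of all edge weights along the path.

Arc length = 1 + 1 + 13 + 3 + 5 + 8 = 31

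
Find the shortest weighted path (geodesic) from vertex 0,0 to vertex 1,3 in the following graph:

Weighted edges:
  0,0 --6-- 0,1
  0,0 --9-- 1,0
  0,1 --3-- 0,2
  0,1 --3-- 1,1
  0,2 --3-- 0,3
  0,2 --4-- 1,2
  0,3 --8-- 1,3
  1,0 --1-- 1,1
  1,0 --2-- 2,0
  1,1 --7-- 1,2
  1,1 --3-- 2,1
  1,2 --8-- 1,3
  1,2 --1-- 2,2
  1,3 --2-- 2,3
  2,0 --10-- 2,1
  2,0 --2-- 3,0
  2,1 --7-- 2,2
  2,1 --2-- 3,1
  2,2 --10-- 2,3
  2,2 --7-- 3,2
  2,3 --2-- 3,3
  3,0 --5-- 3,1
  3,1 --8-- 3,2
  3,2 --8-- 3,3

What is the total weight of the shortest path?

Shortest path: 0,0 → 0,1 → 0,2 → 0,3 → 1,3, total weight = 20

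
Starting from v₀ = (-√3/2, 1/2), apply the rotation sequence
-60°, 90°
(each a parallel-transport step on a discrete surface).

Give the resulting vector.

Total rotation: (-60°) + 90° = 30°. Final vector: (-1, 0)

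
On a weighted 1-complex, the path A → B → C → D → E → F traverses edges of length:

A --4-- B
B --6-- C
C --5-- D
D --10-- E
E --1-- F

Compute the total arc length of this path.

Arc length = 4 + 6 + 5 + 10 + 1 = 26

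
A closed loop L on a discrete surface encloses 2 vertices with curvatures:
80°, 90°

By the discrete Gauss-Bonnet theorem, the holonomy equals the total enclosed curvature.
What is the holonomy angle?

Holonomy = total enclosed curvature = 80° + 90° = 170°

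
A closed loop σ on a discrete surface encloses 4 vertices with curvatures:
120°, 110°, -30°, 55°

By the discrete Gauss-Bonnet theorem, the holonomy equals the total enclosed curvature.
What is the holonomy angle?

Holonomy = total enclosed curvature = 120° + 110° + (-30°) + 55° = 255°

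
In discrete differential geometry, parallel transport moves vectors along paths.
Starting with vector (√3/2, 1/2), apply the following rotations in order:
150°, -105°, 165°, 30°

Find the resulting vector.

Total rotation: 150° + (-105°) + 165° + 30° = 240° ≡ -120° (mod 360°). Final vector: (0, -1)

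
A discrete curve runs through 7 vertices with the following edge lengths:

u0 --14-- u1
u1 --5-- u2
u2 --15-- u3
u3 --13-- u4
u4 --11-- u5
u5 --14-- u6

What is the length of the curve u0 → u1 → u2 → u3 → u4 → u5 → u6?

Arc length = 14 + 5 + 15 + 13 + 11 + 14 = 72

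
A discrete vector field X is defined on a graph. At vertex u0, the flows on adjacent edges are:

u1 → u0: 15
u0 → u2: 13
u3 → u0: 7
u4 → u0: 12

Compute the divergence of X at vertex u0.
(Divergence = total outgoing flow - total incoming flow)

Divergence = sum of outgoing flows = (-15) + 13 + (-7) + (-12) = -21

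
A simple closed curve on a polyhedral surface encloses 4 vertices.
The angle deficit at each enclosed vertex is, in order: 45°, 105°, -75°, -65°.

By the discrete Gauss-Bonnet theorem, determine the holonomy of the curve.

Holonomy = total enclosed curvature = 45° + 105° + (-75°) + (-65°) = 10°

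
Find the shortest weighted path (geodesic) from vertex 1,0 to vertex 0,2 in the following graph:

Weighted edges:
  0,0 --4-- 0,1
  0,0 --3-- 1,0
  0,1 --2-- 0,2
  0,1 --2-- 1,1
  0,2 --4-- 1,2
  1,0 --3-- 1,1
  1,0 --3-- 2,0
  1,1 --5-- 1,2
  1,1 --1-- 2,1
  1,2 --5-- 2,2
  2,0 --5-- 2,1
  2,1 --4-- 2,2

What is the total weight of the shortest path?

Shortest path: 1,0 → 1,1 → 0,1 → 0,2, total weight = 7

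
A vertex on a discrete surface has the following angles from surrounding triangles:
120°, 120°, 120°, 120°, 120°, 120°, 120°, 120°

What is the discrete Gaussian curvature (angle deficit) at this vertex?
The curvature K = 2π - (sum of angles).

Sum of angles = 960°. K = 360° - 960° = -600° = -10π/3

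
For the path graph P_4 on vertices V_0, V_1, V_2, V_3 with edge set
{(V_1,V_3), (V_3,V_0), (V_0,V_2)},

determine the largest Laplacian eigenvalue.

The path graph P_n has Laplacian eigenvalues λ_k = 2 − 2cos(kπ/n), k = 0, 1, …, n−1. Here n = 4:
k=0: 2 − 2cos(0) = 0.0; k=1: 2 − 2cos(π/4) = 0.5858; k=2: 2 − 2cos(π/2) = 2.0; k=3: 2 − 2cos(3π/4) = 3.4142.
Laplacian eigenvalues: [0.0, 0.5858, 2.0, 3.4142]. Largest eigenvalue (spectral radius) = 3.4142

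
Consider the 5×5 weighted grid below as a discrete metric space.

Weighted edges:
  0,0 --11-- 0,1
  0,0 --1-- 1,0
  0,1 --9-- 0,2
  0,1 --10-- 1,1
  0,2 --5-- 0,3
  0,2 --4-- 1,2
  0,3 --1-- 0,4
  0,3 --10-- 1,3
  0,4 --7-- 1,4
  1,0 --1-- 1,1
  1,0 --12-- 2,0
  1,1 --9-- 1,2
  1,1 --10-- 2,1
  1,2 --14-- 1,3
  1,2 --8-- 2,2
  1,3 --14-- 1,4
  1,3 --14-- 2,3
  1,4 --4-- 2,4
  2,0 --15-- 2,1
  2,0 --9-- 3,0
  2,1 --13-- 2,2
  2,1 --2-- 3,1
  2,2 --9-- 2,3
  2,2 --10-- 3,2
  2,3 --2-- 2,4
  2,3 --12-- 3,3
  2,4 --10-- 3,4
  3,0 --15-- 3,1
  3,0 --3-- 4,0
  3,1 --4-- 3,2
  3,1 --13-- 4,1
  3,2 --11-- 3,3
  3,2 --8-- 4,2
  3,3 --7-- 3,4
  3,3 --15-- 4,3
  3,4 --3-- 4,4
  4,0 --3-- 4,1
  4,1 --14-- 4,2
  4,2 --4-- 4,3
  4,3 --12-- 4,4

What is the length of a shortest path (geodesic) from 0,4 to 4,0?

Shortest path: 0,4 → 0,3 → 0,2 → 1,2 → 1,1 → 1,0 → 2,0 → 3,0 → 4,0, total weight = 44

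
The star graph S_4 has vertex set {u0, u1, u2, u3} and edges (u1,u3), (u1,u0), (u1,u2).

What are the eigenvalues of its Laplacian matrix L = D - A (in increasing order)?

The star S_4 is the complete bipartite graph K_{1,3} (one hub of degree 3, 3 leaves of degree 1). The Laplacian spectrum of K_{p,q} is 0, p (multiplicity q−1), q (multiplicity p−1), p+q. With p = 1, q = 3: 0 once, 1 with multiplicity 2, and 4 once. (Check: trace L = sum of degrees = 6 = 2·1 + 4.)
Laplacian eigenvalues (increasing order): [0.0, 1.0, 1.0, 4.0]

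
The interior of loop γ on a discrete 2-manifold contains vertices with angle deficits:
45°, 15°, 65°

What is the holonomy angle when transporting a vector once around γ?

Holonomy = total enclosed curvature = 45° + 15° + 65° = 125°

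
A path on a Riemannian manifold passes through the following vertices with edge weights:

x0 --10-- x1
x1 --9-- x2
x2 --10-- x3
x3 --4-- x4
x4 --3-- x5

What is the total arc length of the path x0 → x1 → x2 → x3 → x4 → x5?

Arc length = 10 + 9 + 10 + 4 + 3 = 36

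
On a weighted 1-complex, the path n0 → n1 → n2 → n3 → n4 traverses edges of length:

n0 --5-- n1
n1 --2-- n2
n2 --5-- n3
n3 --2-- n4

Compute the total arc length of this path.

Arc length = 5 + 2 + 5 + 2 = 14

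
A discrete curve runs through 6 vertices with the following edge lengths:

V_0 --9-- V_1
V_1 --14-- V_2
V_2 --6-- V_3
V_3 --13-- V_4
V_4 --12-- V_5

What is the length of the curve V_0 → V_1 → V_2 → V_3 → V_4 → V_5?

Arc length = 9 + 14 + 6 + 13 + 12 = 54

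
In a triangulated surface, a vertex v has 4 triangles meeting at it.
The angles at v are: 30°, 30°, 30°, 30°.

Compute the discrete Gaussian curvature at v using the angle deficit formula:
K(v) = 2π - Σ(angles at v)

Sum of angles = 120°. K = 360° - 120° = 240°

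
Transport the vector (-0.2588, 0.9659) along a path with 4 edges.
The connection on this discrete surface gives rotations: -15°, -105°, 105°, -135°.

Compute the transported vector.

Total rotation: (-15°) + (-105°) + 105° + (-135°) = -150°. Final vector: (0.7071, -0.7071)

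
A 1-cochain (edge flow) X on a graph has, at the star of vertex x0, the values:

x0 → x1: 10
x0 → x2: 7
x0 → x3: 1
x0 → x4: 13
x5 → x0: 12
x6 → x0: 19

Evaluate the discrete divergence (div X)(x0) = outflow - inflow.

Divergence = sum of outgoing flows = 10 + 7 + 1 + 13 + (-12) + (-19) = 0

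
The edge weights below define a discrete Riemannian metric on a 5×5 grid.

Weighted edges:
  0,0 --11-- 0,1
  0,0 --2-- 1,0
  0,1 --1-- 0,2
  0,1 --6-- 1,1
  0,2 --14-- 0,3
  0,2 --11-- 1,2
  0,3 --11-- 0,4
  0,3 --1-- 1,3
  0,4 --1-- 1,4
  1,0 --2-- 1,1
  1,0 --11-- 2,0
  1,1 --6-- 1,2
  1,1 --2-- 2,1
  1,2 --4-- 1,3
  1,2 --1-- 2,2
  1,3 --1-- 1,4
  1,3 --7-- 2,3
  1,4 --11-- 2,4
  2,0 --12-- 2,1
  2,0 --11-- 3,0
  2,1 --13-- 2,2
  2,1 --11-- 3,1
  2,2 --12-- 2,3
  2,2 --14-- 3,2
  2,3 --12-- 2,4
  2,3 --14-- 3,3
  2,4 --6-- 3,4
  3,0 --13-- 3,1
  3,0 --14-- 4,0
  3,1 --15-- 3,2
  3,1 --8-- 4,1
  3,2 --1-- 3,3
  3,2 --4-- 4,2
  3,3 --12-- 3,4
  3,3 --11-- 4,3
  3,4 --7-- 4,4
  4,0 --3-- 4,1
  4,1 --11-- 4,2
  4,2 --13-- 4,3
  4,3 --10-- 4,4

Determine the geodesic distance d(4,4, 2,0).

Shortest path: 4,4 → 3,4 → 2,4 → 1,4 → 1,3 → 1,2 → 1,1 → 1,0 → 2,0, total weight = 48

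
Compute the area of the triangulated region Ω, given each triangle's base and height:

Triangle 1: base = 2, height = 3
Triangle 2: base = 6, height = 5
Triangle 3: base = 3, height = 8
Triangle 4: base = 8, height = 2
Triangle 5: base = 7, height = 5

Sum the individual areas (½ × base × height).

(1/2)×2×3 + (1/2)×6×5 + (1/2)×3×8 + (1/2)×8×2 + (1/2)×7×5 = 55.5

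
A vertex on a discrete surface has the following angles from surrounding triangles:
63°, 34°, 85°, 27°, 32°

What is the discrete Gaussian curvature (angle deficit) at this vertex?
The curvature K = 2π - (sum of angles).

Sum of angles = 241°. K = 360° - 241° = 119° = 119π/180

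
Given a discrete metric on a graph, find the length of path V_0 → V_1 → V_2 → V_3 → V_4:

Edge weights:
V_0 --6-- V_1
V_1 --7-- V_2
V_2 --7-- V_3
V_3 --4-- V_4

Arc length = 6 + 7 + 7 + 4 = 24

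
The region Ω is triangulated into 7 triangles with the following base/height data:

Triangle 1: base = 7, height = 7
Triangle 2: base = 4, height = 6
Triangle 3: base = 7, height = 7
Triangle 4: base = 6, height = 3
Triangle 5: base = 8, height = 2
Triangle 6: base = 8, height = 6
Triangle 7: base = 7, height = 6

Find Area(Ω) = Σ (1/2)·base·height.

(1/2)×7×7 + (1/2)×4×6 + (1/2)×7×7 + (1/2)×6×3 + (1/2)×8×2 + (1/2)×8×6 + (1/2)×7×6 = 123.0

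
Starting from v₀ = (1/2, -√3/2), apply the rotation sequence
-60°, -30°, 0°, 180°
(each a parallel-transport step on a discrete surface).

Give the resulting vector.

Total rotation: (-60°) + (-30°) + 0° + 180° = 90°. Final vector: (0.8660, 0.5000)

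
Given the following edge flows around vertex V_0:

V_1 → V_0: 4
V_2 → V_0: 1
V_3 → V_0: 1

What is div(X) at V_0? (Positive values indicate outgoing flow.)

Divergence = sum of outgoing flows = (-4) + (-1) + (-1) = -6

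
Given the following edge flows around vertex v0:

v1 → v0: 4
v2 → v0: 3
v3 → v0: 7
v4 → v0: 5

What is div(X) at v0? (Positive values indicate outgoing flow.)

Divergence = sum of outgoing flows = (-4) + (-3) + (-7) + (-5) = -19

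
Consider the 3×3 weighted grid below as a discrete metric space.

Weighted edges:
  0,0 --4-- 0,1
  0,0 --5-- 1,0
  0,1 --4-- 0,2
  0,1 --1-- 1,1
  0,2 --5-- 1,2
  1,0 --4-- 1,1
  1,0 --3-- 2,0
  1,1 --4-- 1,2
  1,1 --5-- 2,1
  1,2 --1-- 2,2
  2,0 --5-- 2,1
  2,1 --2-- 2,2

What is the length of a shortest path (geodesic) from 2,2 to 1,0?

Shortest path: 2,2 → 1,2 → 1,1 → 1,0, total weight = 9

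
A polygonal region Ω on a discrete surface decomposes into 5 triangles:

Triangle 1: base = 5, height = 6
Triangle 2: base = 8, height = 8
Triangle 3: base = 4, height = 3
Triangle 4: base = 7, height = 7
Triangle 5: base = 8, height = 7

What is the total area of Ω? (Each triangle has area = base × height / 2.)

(1/2)×5×6 + (1/2)×8×8 + (1/2)×4×3 + (1/2)×7×7 + (1/2)×8×7 = 105.5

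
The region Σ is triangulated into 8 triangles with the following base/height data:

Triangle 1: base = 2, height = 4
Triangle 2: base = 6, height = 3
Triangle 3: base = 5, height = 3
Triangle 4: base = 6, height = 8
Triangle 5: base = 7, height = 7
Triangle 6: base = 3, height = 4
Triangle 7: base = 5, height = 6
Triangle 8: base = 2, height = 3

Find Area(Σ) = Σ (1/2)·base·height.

(1/2)×2×4 + (1/2)×6×3 + (1/2)×5×3 + (1/2)×6×8 + (1/2)×7×7 + (1/2)×3×4 + (1/2)×5×6 + (1/2)×2×3 = 93.0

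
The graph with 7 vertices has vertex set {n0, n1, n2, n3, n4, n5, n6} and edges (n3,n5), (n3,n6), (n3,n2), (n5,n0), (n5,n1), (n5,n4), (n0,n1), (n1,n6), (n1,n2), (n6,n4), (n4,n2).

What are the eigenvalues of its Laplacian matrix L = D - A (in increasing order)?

Degrees: deg(n0) = 2, deg(n1) = 4, deg(n2) = 3, deg(n3) = 3, deg(n4) = 3, deg(n5) = 4, deg(n6) = 3.
L = D − A with rows/columns ordered (n0, n1, n2, n3, n4, n5, n6):
  [ 2, -1,  0,  0,  0, -1,  0]
  [-1,  4, -1,  0,  0, -1, -1]
  [ 0, -1,  3, -1, -1,  0,  0]
  [ 0,  0, -1,  3,  0, -1, -1]
  [ 0,  0, -1,  0,  3, -1, -1]
  [-1, -1,  0, -1, -1,  4,  0]
  [ 0, -1,  0, -1, -1,  0,  3]
Characteristic polynomial: det(λI − L) = λ(λ² − 6λ + 7)(λ − 3)²(λ² − 10λ + 23).
Roots: λ = 0; (λ² − 6λ + 7) = 0 ⇒ λ = 3 ± √2 ≈ 1.5858, 4.4142; (λ − 3) = 0 ⇒ λ = 3 (multiplicity 2); (λ² − 10λ + 23) = 0 ⇒ λ = 5 ± √2 ≈ 3.5858, 6.4142.
(Check: the roots sum (with multiplicity) to 22, matching trace L = Σdeg = 2·11 = 22.)
Laplacian eigenvalues (increasing order): [0.0, 1.5858, 3.0, 3.0, 3.5858, 4.4142, 6.4142]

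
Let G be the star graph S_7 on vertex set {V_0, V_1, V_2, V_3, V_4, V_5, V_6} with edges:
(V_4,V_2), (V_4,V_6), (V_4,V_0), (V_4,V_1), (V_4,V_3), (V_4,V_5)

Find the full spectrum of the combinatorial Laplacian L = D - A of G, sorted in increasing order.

The star S_7 is the complete bipartite graph K_{1,6} (one hub of degree 6, 6 leaves of degree 1). The Laplacian spectrum of K_{p,q} is 0, p (multiplicity q−1), q (multiplicity p−1), p+q. With p = 1, q = 6: 0 once, 1 with multiplicity 5, and 7 once. (Check: trace L = sum of degrees = 12 = 5·1 + 7.)
Laplacian eigenvalues (increasing order): [0.0, 1.0, 1.0, 1.0, 1.0, 1.0, 7.0]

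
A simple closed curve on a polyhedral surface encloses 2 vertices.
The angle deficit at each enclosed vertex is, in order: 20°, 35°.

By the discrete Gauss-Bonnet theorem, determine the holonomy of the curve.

Holonomy = total enclosed curvature = 20° + 35° = 55°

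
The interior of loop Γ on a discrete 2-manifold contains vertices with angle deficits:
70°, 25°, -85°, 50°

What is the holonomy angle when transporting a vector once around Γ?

Holonomy = total enclosed curvature = 70° + 25° + (-85°) + 50° = 60°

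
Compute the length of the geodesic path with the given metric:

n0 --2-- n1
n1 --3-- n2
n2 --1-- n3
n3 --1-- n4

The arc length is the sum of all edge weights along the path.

Arc length = 2 + 3 + 1 + 1 = 7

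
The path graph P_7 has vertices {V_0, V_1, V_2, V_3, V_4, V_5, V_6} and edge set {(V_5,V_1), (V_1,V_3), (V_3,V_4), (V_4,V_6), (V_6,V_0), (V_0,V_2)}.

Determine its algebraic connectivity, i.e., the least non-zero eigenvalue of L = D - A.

The path graph P_n has Laplacian eigenvalues λ_k = 2 − 2cos(kπ/n), k = 0, 1, …, n−1. Here n = 7:
k=0: 2 − 2cos(0) = 0.0; k=1: 2 − 2cos(π/7) = 0.1981; k=2: 2 − 2cos(2π/7) = 0.753; k=3: 2 − 2cos(3π/7) = 1.555; k=4: 2 − 2cos(4π/7) = 2.445; k=5: 2 − 2cos(5π/7) = 3.247; k=6: 2 − 2cos(6π/7) = 3.8019.
Laplacian eigenvalues: [0.0, 0.1981, 0.753, 1.555, 2.445, 3.247, 3.8019]. Algebraic connectivity (smallest non-zero eigenvalue) = 0.1981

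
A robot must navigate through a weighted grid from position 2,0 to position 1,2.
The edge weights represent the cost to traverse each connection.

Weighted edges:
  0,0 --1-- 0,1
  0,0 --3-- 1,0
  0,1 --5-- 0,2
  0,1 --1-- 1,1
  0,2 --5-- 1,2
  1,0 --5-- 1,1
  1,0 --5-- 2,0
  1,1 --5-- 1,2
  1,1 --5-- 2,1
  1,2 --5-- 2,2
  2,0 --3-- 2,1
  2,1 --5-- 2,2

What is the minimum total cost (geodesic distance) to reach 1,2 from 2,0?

Shortest path: 2,0 → 2,1 → 1,1 → 1,2, total weight = 13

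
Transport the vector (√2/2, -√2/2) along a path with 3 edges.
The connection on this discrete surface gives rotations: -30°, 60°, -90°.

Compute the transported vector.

Total rotation: (-30°) + 60° + (-90°) = -60°. Final vector: (-0.2588, -0.9659)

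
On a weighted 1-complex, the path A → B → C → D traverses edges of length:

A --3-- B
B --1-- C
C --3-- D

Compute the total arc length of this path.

Arc length = 3 + 1 + 3 = 7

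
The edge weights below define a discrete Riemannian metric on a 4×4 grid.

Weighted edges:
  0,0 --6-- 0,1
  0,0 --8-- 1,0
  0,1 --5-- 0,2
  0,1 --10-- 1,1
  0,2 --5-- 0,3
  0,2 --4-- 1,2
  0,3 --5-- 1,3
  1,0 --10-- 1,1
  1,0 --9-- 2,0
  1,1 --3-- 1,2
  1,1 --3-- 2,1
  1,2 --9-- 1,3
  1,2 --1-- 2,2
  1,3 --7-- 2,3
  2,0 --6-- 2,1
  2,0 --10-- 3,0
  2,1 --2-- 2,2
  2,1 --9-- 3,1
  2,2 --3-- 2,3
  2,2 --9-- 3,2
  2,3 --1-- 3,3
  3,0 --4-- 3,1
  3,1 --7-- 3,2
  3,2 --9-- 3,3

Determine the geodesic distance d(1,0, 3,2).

Shortest path: 1,0 → 1,1 → 1,2 → 2,2 → 3,2, total weight = 23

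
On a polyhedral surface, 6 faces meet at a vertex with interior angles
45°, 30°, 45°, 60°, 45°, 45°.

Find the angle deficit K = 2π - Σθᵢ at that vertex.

Sum of angles = 270°. K = 360° - 270° = 90° = π/2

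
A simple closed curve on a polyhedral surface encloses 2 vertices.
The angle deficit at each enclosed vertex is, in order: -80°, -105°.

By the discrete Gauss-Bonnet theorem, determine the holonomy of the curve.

Holonomy = total enclosed curvature = (-80°) + (-105°) = -185°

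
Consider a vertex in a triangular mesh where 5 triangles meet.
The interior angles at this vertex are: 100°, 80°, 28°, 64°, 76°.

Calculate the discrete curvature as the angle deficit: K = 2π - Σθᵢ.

Sum of angles = 348°. K = 360° - 348° = 12° = π/15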